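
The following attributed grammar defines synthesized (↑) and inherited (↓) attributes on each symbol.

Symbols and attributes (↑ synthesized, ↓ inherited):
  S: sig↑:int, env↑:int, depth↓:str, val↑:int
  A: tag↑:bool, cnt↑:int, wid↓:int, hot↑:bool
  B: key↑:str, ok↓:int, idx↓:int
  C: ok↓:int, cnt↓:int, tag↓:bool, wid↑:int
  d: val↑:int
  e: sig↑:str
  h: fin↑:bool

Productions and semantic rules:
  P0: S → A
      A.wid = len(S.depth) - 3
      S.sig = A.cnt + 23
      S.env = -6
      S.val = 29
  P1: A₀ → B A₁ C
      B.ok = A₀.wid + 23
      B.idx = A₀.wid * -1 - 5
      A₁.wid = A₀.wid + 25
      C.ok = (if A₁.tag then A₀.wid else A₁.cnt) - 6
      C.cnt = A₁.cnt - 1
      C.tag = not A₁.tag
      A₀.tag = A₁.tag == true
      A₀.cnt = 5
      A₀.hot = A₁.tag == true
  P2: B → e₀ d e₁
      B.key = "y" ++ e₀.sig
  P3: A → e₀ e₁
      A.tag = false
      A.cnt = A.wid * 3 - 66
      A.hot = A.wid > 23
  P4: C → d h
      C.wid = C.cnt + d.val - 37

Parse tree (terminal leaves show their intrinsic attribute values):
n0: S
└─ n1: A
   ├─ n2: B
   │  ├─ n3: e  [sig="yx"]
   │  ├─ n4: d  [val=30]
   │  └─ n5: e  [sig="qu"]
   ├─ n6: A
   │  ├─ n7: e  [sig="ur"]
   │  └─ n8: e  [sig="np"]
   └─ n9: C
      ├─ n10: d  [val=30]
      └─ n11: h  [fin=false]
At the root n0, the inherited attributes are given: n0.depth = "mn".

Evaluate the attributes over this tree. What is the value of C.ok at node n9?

0

1. n0.depth = "mn"  [given at root]
2. n1.wid = -1  [len(S.depth) - 3]
3. n2.ok = 22  [A₀.wid + 23]
4. n2.idx = -4  [A₀.wid * -1 - 5]
5. n3.sig = "yx"  [terminal]
6. n4.val = 30  [terminal]
7. n5.sig = "qu"  [terminal]
8. n2.key = "yyx"  ["y" ++ e₀.sig]
9. n6.wid = 24  [A₀.wid + 25]
10. n7.sig = "ur"  [terminal]
11. n8.sig = "np"  [terminal]
12. n6.tag = false  [false]
13. n6.cnt = 6  [A.wid * 3 - 66]
14. n6.hot = true  [A.wid > 23]
15. n9.ok = 0  [(if A₁.tag then A₀.wid else A₁.cnt) - 6]
16. n9.cnt = 5  [A₁.cnt - 1]
17. n9.tag = true  [not A₁.tag]
18. n10.val = 30  [terminal]
19. n11.fin = false  [terminal]
20. n9.wid = -2  [C.cnt + d.val - 37]
21. n1.tag = false  [A₁.tag == true]
22. n1.cnt = 5  [5]
23. n1.hot = false  [A₁.tag == true]
24. n0.sig = 28  [A.cnt + 23]
25. n0.env = -6  [-6]
26. n0.val = 29  [29]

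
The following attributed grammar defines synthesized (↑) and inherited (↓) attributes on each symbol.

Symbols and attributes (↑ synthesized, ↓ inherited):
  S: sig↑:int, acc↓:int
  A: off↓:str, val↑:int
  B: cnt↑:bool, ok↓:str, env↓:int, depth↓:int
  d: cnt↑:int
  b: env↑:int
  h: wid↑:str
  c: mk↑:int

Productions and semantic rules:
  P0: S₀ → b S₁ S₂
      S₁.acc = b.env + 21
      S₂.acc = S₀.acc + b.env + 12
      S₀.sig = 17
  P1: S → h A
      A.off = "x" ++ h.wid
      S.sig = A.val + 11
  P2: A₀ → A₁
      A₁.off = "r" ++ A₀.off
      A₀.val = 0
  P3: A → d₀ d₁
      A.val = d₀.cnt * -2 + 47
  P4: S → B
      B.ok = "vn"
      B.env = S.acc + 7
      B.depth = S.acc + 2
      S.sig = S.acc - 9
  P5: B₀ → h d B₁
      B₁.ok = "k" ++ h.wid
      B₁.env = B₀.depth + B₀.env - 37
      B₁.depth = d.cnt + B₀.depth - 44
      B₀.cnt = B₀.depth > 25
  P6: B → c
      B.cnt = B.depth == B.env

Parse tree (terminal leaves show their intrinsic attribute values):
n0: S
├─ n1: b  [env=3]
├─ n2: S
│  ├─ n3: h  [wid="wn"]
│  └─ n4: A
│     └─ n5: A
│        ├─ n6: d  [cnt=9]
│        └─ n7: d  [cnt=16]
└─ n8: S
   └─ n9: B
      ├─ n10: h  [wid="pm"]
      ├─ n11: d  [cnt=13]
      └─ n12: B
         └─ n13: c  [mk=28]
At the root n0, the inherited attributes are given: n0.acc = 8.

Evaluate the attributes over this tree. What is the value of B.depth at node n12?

1. n0.acc = 8  [given at root]
2. n1.env = 3  [terminal]
3. n2.acc = 24  [b.env + 21]
4. n3.wid = "wn"  [terminal]
5. n4.off = "xwn"  ["x" ++ h.wid]
6. n5.off = "rxwn"  ["r" ++ A₀.off]
7. n6.cnt = 9  [terminal]
8. n7.cnt = 16  [terminal]
9. n5.val = 29  [d₀.cnt * -2 + 47]
10. n4.val = 0  [0]
11. n2.sig = 11  [A.val + 11]
12. n8.acc = 23  [S₀.acc + b.env + 12]
13. n9.ok = "vn"  ["vn"]
14. n9.env = 30  [S.acc + 7]
15. n9.depth = 25  [S.acc + 2]
16. n10.wid = "pm"  [terminal]
17. n11.cnt = 13  [terminal]
18. n12.ok = "kpm"  ["k" ++ h.wid]
19. n12.env = 18  [B₀.depth + B₀.env - 37]
20. n12.depth = -6  [d.cnt + B₀.depth - 44]
21. n13.mk = 28  [terminal]
22. n12.cnt = false  [B.depth == B.env]
23. n9.cnt = false  [B₀.depth > 25]
24. n8.sig = 14  [S.acc - 9]
25. n0.sig = 17  [17]

-6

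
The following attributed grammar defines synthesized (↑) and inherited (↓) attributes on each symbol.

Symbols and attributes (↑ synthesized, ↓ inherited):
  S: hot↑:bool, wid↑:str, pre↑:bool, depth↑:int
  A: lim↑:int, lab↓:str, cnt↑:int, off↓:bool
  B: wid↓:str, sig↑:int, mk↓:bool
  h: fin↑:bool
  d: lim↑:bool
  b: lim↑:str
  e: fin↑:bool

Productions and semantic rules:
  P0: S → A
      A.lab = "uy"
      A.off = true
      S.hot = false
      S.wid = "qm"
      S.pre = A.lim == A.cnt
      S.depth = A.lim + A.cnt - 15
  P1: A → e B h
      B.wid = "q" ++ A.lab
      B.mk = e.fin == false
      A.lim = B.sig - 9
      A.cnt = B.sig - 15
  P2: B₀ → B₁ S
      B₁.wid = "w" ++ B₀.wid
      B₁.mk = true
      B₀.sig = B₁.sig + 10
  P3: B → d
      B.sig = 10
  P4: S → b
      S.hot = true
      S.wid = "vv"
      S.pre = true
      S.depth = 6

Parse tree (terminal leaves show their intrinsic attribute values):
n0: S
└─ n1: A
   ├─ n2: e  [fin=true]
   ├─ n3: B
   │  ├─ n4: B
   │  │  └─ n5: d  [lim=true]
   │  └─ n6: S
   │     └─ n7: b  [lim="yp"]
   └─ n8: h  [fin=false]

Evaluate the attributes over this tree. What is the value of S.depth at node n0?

1

1. n1.lab = "uy"  ["uy"]
2. n1.off = true  [true]
3. n2.fin = true  [terminal]
4. n3.wid = "quy"  ["q" ++ A.lab]
5. n3.mk = false  [e.fin == false]
6. n4.wid = "wquy"  ["w" ++ B₀.wid]
7. n4.mk = true  [true]
8. n5.lim = true  [terminal]
9. n4.sig = 10  [10]
10. n7.lim = "yp"  [terminal]
11. n6.hot = true  [true]
12. n6.wid = "vv"  ["vv"]
13. n6.pre = true  [true]
14. n6.depth = 6  [6]
15. n3.sig = 20  [B₁.sig + 10]
16. n8.fin = false  [terminal]
17. n1.lim = 11  [B.sig - 9]
18. n1.cnt = 5  [B.sig - 15]
19. n0.hot = false  [false]
20. n0.wid = "qm"  ["qm"]
21. n0.pre = false  [A.lim == A.cnt]
22. n0.depth = 1  [A.lim + A.cnt - 15]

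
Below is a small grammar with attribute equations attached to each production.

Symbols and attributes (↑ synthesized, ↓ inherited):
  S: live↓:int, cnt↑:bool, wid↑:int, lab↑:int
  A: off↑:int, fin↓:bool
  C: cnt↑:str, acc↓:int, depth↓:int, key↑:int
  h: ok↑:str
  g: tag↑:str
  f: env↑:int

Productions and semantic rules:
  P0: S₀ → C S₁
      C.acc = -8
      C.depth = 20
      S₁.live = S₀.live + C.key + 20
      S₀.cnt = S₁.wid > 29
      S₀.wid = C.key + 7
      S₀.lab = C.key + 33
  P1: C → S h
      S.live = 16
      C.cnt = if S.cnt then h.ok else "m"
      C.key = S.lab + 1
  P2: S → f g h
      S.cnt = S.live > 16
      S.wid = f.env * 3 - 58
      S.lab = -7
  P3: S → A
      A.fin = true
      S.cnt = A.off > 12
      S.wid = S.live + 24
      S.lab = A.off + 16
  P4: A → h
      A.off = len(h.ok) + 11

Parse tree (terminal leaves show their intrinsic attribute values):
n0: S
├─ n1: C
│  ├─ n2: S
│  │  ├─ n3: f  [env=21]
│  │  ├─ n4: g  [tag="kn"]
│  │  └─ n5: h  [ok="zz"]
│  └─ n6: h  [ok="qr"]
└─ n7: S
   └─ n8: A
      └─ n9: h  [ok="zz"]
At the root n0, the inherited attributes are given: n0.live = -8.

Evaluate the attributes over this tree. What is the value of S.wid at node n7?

30

1. n0.live = -8  [given at root]
2. n1.acc = -8  [-8]
3. n1.depth = 20  [20]
4. n2.live = 16  [16]
5. n3.env = 21  [terminal]
6. n4.tag = "kn"  [terminal]
7. n5.ok = "zz"  [terminal]
8. n2.cnt = false  [S.live > 16]
9. n2.wid = 5  [f.env * 3 - 58]
10. n2.lab = -7  [-7]
11. n6.ok = "qr"  [terminal]
12. n1.cnt = "m"  [if S.cnt then h.ok else "m"]
13. n1.key = -6  [S.lab + 1]
14. n7.live = 6  [S₀.live + C.key + 20]
15. n8.fin = true  [true]
16. n9.ok = "zz"  [terminal]
17. n8.off = 13  [len(h.ok) + 11]
18. n7.cnt = true  [A.off > 12]
19. n7.wid = 30  [S.live + 24]
20. n7.lab = 29  [A.off + 16]
21. n0.cnt = true  [S₁.wid > 29]
22. n0.wid = 1  [C.key + 7]
23. n0.lab = 27  [C.key + 33]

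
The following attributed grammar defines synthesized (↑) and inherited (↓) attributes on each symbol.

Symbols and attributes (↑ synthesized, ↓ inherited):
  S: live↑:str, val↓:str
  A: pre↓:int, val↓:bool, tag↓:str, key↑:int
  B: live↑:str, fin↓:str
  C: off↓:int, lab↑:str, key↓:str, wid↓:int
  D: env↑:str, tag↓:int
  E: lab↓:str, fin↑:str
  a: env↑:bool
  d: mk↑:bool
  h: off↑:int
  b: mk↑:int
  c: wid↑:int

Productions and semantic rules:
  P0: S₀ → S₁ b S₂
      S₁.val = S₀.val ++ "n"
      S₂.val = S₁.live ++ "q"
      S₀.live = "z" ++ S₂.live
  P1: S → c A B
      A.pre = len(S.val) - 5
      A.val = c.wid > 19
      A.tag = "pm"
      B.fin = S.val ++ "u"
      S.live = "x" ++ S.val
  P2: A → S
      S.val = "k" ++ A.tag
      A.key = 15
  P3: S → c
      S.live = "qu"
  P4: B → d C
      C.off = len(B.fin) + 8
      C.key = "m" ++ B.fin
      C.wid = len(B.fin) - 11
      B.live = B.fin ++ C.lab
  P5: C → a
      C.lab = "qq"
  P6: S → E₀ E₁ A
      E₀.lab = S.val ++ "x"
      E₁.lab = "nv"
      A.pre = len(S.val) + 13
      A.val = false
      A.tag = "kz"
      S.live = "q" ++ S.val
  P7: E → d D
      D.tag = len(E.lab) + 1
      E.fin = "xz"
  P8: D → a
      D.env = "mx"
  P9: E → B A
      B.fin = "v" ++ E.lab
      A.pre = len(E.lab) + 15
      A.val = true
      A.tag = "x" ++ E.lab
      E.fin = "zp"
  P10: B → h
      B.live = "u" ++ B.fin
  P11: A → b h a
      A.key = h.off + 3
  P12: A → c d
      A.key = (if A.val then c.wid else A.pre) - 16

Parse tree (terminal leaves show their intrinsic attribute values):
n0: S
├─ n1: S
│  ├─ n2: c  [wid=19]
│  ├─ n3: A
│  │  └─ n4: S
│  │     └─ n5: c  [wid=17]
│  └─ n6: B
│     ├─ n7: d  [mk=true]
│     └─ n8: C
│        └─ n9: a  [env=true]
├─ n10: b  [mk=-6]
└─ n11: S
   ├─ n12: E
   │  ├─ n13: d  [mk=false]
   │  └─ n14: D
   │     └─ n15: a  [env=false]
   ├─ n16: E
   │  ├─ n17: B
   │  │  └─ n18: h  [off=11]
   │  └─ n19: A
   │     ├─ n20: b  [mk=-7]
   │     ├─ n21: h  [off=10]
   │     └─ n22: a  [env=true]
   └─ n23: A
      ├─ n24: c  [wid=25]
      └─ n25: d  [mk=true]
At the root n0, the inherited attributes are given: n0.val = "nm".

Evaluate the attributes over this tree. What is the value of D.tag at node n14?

1. n0.val = "nm"  [given at root]
2. n1.val = "nmn"  [S₀.val ++ "n"]
3. n2.wid = 19  [terminal]
4. n3.pre = -2  [len(S.val) - 5]
5. n3.val = false  [c.wid > 19]
6. n3.tag = "pm"  ["pm"]
7. n4.val = "kpm"  ["k" ++ A.tag]
8. n5.wid = 17  [terminal]
9. n4.live = "qu"  ["qu"]
10. n3.key = 15  [15]
11. n6.fin = "nmnu"  [S.val ++ "u"]
12. n7.mk = true  [terminal]
13. n8.off = 12  [len(B.fin) + 8]
14. n8.key = "mnmnu"  ["m" ++ B.fin]
15. n8.wid = -7  [len(B.fin) - 11]
16. n9.env = true  [terminal]
17. n8.lab = "qq"  ["qq"]
18. n6.live = "nmnuqq"  [B.fin ++ C.lab]
19. n1.live = "xnmn"  ["x" ++ S.val]
20. n10.mk = -6  [terminal]
21. n11.val = "xnmnq"  [S₁.live ++ "q"]
22. n12.lab = "xnmnqx"  [S.val ++ "x"]
23. n13.mk = false  [terminal]
24. n14.tag = 7  [len(E.lab) + 1]
25. n15.env = false  [terminal]
26. n14.env = "mx"  ["mx"]
27. n12.fin = "xz"  ["xz"]
28. n16.lab = "nv"  ["nv"]
29. n17.fin = "vnv"  ["v" ++ E.lab]
30. n18.off = 11  [terminal]
31. n17.live = "uvnv"  ["u" ++ B.fin]
32. n19.pre = 17  [len(E.lab) + 15]
33. n19.val = true  [true]
34. n19.tag = "xnv"  ["x" ++ E.lab]
35. n20.mk = -7  [terminal]
36. n21.off = 10  [terminal]
37. n22.env = true  [terminal]
38. n19.key = 13  [h.off + 3]
39. n16.fin = "zp"  ["zp"]
40. n23.pre = 18  [len(S.val) + 13]
41. n23.val = false  [false]
42. n23.tag = "kz"  ["kz"]
43. n24.wid = 25  [terminal]
44. n25.mk = true  [terminal]
45. n23.key = 2  [(if A.val then c.wid else A.pre) - 16]
46. n11.live = "qxnmnq"  ["q" ++ S.val]
47. n0.live = "zqxnmnq"  ["z" ++ S₂.live]

7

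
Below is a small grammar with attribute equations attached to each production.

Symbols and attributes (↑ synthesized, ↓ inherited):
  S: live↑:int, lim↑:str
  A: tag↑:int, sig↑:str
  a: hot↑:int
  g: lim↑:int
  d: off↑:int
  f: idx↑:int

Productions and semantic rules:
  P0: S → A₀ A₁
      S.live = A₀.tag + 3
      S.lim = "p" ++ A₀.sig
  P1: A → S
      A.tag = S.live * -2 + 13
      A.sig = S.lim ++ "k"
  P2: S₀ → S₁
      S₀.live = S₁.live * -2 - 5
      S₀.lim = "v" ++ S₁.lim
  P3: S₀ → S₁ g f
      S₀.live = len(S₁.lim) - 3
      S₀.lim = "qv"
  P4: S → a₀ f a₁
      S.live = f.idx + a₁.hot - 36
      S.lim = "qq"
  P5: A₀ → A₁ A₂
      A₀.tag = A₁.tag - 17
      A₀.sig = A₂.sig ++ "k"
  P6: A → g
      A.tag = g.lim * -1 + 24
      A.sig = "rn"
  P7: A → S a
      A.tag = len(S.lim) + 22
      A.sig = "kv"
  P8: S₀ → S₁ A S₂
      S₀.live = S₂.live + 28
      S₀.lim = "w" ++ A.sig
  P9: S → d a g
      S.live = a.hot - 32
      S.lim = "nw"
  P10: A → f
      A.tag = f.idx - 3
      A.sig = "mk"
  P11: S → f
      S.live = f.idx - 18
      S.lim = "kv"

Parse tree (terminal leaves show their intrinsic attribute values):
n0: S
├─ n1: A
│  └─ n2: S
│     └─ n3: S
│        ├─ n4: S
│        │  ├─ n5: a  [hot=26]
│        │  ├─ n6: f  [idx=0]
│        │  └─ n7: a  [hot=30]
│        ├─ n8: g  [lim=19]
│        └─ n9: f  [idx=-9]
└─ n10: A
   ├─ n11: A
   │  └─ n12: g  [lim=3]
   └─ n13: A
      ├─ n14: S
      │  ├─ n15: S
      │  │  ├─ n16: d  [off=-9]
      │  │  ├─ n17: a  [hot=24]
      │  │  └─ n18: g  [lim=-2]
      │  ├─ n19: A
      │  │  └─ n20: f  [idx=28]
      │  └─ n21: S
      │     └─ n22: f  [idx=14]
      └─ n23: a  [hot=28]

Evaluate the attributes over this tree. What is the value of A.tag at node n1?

1. n5.hot = 26  [terminal]
2. n6.idx = 0  [terminal]
3. n7.hot = 30  [terminal]
4. n4.live = -6  [f.idx + a₁.hot - 36]
5. n4.lim = "qq"  ["qq"]
6. n8.lim = 19  [terminal]
7. n9.idx = -9  [terminal]
8. n3.live = -1  [len(S₁.lim) - 3]
9. n3.lim = "qv"  ["qv"]
10. n2.live = -3  [S₁.live * -2 - 5]
11. n2.lim = "vqv"  ["v" ++ S₁.lim]
12. n1.tag = 19  [S.live * -2 + 13]
13. n1.sig = "vqvk"  [S.lim ++ "k"]
14. n12.lim = 3  [terminal]
15. n11.tag = 21  [g.lim * -1 + 24]
16. n11.sig = "rn"  ["rn"]
17. n16.off = -9  [terminal]
18. n17.hot = 24  [terminal]
19. n18.lim = -2  [terminal]
20. n15.live = -8  [a.hot - 32]
21. n15.lim = "nw"  ["nw"]
22. n20.idx = 28  [terminal]
23. n19.tag = 25  [f.idx - 3]
24. n19.sig = "mk"  ["mk"]
25. n22.idx = 14  [terminal]
26. n21.live = -4  [f.idx - 18]
27. n21.lim = "kv"  ["kv"]
28. n14.live = 24  [S₂.live + 28]
29. n14.lim = "wmk"  ["w" ++ A.sig]
30. n23.hot = 28  [terminal]
31. n13.tag = 25  [len(S.lim) + 22]
32. n13.sig = "kv"  ["kv"]
33. n10.tag = 4  [A₁.tag - 17]
34. n10.sig = "kvk"  [A₂.sig ++ "k"]
35. n0.live = 22  [A₀.tag + 3]
36. n0.lim = "pvqvk"  ["p" ++ A₀.sig]

19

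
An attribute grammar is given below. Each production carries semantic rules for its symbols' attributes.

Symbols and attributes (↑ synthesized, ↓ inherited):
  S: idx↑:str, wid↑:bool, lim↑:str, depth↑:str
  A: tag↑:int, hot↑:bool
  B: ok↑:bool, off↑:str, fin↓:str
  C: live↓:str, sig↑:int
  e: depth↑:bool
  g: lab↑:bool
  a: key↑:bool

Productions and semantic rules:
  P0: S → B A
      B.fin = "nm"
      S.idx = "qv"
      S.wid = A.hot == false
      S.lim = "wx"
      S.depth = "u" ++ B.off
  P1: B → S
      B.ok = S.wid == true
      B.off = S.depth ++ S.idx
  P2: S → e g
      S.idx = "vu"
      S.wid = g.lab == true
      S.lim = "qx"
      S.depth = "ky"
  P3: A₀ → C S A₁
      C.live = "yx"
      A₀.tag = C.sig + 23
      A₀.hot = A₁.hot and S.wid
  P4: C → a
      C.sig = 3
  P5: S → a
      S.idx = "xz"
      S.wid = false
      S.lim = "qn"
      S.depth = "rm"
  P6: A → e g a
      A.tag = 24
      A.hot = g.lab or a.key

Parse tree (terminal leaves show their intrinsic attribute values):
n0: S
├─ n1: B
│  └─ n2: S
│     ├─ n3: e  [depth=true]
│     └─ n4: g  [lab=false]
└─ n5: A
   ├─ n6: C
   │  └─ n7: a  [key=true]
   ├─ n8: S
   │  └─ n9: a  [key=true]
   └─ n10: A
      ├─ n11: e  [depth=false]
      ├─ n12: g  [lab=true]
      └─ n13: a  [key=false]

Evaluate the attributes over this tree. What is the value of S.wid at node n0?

1. n1.fin = "nm"  ["nm"]
2. n3.depth = true  [terminal]
3. n4.lab = false  [terminal]
4. n2.idx = "vu"  ["vu"]
5. n2.wid = false  [g.lab == true]
6. n2.lim = "qx"  ["qx"]
7. n2.depth = "ky"  ["ky"]
8. n1.ok = false  [S.wid == true]
9. n1.off = "kyvu"  [S.depth ++ S.idx]
10. n6.live = "yx"  ["yx"]
11. n7.key = true  [terminal]
12. n6.sig = 3  [3]
13. n9.key = true  [terminal]
14. n8.idx = "xz"  ["xz"]
15. n8.wid = false  [false]
16. n8.lim = "qn"  ["qn"]
17. n8.depth = "rm"  ["rm"]
18. n11.depth = false  [terminal]
19. n12.lab = true  [terminal]
20. n13.key = false  [terminal]
21. n10.tag = 24  [24]
22. n10.hot = true  [g.lab or a.key]
23. n5.tag = 26  [C.sig + 23]
24. n5.hot = false  [A₁.hot and S.wid]
25. n0.idx = "qv"  ["qv"]
26. n0.wid = true  [A.hot == false]
27. n0.lim = "wx"  ["wx"]
28. n0.depth = "ukyvu"  ["u" ++ B.off]

true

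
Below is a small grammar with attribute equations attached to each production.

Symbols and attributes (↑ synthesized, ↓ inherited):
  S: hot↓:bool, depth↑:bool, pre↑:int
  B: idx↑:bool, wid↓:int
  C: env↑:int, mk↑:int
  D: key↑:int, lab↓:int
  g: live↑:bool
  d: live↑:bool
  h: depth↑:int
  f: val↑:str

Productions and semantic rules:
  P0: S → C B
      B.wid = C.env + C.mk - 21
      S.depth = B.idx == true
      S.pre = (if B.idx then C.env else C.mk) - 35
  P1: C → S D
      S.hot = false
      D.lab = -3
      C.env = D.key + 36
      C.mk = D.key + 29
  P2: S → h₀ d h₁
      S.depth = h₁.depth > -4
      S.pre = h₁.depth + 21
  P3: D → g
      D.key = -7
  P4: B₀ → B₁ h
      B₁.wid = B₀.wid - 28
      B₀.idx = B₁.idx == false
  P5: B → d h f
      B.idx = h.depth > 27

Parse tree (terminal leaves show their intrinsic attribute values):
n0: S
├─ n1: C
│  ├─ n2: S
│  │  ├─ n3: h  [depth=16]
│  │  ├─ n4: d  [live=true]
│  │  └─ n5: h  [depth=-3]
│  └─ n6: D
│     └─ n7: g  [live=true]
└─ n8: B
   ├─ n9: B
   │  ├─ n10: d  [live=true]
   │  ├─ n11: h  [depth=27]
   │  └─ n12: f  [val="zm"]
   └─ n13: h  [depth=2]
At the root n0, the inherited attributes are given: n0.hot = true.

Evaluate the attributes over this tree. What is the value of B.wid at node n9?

2

1. n0.hot = true  [given at root]
2. n2.hot = false  [false]
3. n3.depth = 16  [terminal]
4. n4.live = true  [terminal]
5. n5.depth = -3  [terminal]
6. n2.depth = true  [h₁.depth > -4]
7. n2.pre = 18  [h₁.depth + 21]
8. n6.lab = -3  [-3]
9. n7.live = true  [terminal]
10. n6.key = -7  [-7]
11. n1.env = 29  [D.key + 36]
12. n1.mk = 22  [D.key + 29]
13. n8.wid = 30  [C.env + C.mk - 21]
14. n9.wid = 2  [B₀.wid - 28]
15. n10.live = true  [terminal]
16. n11.depth = 27  [terminal]
17. n12.val = "zm"  [terminal]
18. n9.idx = false  [h.depth > 27]
19. n13.depth = 2  [terminal]
20. n8.idx = true  [B₁.idx == false]
21. n0.depth = true  [B.idx == true]
22. n0.pre = -6  [(if B.idx then C.env else C.mk) - 35]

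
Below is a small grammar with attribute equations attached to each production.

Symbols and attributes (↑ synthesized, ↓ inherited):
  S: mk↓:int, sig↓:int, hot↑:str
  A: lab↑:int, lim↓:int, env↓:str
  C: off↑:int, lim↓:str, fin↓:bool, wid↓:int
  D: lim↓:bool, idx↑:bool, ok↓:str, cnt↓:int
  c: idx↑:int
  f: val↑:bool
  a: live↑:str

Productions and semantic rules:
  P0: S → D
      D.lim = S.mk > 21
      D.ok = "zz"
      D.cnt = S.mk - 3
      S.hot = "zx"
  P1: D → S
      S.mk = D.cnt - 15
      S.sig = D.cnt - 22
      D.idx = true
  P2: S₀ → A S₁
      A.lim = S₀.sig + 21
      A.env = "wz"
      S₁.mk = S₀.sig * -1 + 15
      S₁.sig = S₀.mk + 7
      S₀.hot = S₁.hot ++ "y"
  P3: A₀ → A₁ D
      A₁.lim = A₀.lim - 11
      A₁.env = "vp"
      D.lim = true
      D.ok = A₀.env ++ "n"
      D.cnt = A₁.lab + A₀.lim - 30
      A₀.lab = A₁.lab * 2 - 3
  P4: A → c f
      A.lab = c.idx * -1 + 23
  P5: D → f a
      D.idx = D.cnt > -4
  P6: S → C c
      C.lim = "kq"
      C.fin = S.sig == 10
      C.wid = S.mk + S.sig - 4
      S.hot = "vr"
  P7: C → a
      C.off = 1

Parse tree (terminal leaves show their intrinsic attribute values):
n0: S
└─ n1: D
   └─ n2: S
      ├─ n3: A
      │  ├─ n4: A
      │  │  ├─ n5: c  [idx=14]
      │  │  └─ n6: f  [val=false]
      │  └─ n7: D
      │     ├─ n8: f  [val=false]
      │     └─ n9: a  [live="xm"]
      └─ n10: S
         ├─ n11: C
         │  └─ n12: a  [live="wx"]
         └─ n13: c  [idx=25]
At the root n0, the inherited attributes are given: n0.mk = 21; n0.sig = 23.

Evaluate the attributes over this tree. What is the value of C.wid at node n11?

25

1. n0.mk = 21  [given at root]
2. n0.sig = 23  [given at root]
3. n1.lim = false  [S.mk > 21]
4. n1.ok = "zz"  ["zz"]
5. n1.cnt = 18  [S.mk - 3]
6. n2.mk = 3  [D.cnt - 15]
7. n2.sig = -4  [D.cnt - 22]
8. n3.lim = 17  [S₀.sig + 21]
9. n3.env = "wz"  ["wz"]
10. n4.lim = 6  [A₀.lim - 11]
11. n4.env = "vp"  ["vp"]
12. n5.idx = 14  [terminal]
13. n6.val = false  [terminal]
14. n4.lab = 9  [c.idx * -1 + 23]
15. n7.lim = true  [true]
16. n7.ok = "wzn"  [A₀.env ++ "n"]
17. n7.cnt = -4  [A₁.lab + A₀.lim - 30]
18. n8.val = false  [terminal]
19. n9.live = "xm"  [terminal]
20. n7.idx = false  [D.cnt > -4]
21. n3.lab = 15  [A₁.lab * 2 - 3]
22. n10.mk = 19  [S₀.sig * -1 + 15]
23. n10.sig = 10  [S₀.mk + 7]
24. n11.lim = "kq"  ["kq"]
25. n11.fin = true  [S.sig == 10]
26. n11.wid = 25  [S.mk + S.sig - 4]
27. n12.live = "wx"  [terminal]
28. n11.off = 1  [1]
29. n13.idx = 25  [terminal]
30. n10.hot = "vr"  ["vr"]
31. n2.hot = "vry"  [S₁.hot ++ "y"]
32. n1.idx = true  [true]
33. n0.hot = "zx"  ["zx"]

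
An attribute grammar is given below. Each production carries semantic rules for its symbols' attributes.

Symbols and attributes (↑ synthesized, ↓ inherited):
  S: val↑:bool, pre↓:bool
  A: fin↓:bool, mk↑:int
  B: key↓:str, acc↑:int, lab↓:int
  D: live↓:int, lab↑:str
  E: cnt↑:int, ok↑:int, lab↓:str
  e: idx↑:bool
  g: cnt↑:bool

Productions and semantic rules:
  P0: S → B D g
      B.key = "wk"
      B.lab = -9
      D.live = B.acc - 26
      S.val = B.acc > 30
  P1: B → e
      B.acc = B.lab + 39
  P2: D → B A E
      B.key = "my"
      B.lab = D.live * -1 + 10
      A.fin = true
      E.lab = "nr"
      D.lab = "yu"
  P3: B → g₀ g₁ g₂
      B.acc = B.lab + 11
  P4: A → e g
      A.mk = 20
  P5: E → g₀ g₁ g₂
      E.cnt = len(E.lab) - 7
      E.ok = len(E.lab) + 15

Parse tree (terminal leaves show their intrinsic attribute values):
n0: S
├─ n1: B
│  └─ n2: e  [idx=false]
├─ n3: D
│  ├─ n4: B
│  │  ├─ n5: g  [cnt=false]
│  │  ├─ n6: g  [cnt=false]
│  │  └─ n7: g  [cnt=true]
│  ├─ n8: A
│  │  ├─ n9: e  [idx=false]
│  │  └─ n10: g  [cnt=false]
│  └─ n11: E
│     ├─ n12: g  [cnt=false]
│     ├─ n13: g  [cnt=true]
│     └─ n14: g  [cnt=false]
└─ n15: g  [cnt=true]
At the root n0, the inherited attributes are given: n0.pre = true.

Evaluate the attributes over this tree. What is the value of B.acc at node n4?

1. n0.pre = true  [given at root]
2. n1.key = "wk"  ["wk"]
3. n1.lab = -9  [-9]
4. n2.idx = false  [terminal]
5. n1.acc = 30  [B.lab + 39]
6. n3.live = 4  [B.acc - 26]
7. n4.key = "my"  ["my"]
8. n4.lab = 6  [D.live * -1 + 10]
9. n5.cnt = false  [terminal]
10. n6.cnt = false  [terminal]
11. n7.cnt = true  [terminal]
12. n4.acc = 17  [B.lab + 11]
13. n8.fin = true  [true]
14. n9.idx = false  [terminal]
15. n10.cnt = false  [terminal]
16. n8.mk = 20  [20]
17. n11.lab = "nr"  ["nr"]
18. n12.cnt = false  [terminal]
19. n13.cnt = true  [terminal]
20. n14.cnt = false  [terminal]
21. n11.cnt = -5  [len(E.lab) - 7]
22. n11.ok = 17  [len(E.lab) + 15]
23. n3.lab = "yu"  ["yu"]
24. n15.cnt = true  [terminal]
25. n0.val = false  [B.acc > 30]

17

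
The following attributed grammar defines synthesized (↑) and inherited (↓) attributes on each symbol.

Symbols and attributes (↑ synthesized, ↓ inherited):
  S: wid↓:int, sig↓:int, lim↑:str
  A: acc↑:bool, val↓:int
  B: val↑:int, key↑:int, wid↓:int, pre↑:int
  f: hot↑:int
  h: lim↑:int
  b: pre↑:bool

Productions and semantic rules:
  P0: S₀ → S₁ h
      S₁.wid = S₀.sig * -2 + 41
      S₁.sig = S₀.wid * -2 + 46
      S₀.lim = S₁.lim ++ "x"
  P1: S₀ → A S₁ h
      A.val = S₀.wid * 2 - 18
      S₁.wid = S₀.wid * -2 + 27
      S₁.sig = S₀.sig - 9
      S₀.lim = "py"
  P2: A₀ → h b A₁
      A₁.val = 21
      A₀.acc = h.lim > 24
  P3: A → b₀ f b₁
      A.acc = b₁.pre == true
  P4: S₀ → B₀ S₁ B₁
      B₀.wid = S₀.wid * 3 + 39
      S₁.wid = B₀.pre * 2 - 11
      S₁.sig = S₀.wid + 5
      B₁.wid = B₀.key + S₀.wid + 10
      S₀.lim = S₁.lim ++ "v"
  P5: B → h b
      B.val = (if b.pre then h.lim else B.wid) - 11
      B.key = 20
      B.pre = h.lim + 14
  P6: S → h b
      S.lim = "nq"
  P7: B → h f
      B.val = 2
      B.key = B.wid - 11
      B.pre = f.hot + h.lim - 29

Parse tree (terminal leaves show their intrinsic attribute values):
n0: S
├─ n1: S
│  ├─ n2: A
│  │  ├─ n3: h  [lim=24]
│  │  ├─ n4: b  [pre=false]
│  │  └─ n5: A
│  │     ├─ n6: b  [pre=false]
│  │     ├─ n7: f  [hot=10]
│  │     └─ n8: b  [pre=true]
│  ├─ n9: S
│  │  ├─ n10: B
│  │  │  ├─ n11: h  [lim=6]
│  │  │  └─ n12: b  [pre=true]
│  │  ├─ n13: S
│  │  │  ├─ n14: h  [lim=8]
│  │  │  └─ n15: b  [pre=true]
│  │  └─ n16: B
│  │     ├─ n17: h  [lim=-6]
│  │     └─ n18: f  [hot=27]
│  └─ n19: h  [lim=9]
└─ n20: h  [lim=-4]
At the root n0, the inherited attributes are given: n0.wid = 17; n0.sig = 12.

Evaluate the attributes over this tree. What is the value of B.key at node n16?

1. n0.wid = 17  [given at root]
2. n0.sig = 12  [given at root]
3. n1.wid = 17  [S₀.sig * -2 + 41]
4. n1.sig = 12  [S₀.wid * -2 + 46]
5. n2.val = 16  [S₀.wid * 2 - 18]
6. n3.lim = 24  [terminal]
7. n4.pre = false  [terminal]
8. n5.val = 21  [21]
9. n6.pre = false  [terminal]
10. n7.hot = 10  [terminal]
11. n8.pre = true  [terminal]
12. n5.acc = true  [b₁.pre == true]
13. n2.acc = false  [h.lim > 24]
14. n9.wid = -7  [S₀.wid * -2 + 27]
15. n9.sig = 3  [S₀.sig - 9]
16. n10.wid = 18  [S₀.wid * 3 + 39]
17. n11.lim = 6  [terminal]
18. n12.pre = true  [terminal]
19. n10.val = -5  [(if b.pre then h.lim else B.wid) - 11]
20. n10.key = 20  [20]
21. n10.pre = 20  [h.lim + 14]
22. n13.wid = 29  [B₀.pre * 2 - 11]
23. n13.sig = -2  [S₀.wid + 5]
24. n14.lim = 8  [terminal]
25. n15.pre = true  [terminal]
26. n13.lim = "nq"  ["nq"]
27. n16.wid = 23  [B₀.key + S₀.wid + 10]
28. n17.lim = -6  [terminal]
29. n18.hot = 27  [terminal]
30. n16.val = 2  [2]
31. n16.key = 12  [B.wid - 11]
32. n16.pre = -8  [f.hot + h.lim - 29]
33. n9.lim = "nqv"  [S₁.lim ++ "v"]
34. n19.lim = 9  [terminal]
35. n1.lim = "py"  ["py"]
36. n20.lim = -4  [terminal]
37. n0.lim = "pyx"  [S₁.lim ++ "x"]

12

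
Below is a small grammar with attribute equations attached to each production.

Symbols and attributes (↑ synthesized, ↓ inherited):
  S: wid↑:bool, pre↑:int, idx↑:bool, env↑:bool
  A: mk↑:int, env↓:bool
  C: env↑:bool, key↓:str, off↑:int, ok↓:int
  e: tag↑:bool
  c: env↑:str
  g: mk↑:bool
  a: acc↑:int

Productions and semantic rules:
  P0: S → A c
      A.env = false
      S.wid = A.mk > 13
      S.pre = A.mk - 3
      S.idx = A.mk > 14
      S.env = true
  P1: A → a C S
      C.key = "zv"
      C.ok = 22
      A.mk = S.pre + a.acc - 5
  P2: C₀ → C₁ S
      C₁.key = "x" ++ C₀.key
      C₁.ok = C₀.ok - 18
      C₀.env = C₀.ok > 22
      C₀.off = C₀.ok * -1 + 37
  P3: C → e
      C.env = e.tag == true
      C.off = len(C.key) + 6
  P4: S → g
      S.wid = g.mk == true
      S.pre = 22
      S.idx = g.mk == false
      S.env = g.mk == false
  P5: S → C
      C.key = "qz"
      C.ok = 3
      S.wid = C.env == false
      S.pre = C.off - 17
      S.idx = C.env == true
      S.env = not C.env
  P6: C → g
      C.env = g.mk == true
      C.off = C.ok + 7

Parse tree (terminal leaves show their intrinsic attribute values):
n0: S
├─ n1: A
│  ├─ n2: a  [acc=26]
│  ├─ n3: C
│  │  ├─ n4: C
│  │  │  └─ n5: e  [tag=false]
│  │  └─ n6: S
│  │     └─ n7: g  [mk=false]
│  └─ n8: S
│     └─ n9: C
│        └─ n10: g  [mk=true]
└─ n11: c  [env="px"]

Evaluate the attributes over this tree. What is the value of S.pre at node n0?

1. n1.env = false  [false]
2. n2.acc = 26  [terminal]
3. n3.key = "zv"  ["zv"]
4. n3.ok = 22  [22]
5. n4.key = "xzv"  ["x" ++ C₀.key]
6. n4.ok = 4  [C₀.ok - 18]
7. n5.tag = false  [terminal]
8. n4.env = false  [e.tag == true]
9. n4.off = 9  [len(C.key) + 6]
10. n7.mk = false  [terminal]
11. n6.wid = false  [g.mk == true]
12. n6.pre = 22  [22]
13. n6.idx = true  [g.mk == false]
14. n6.env = true  [g.mk == false]
15. n3.env = false  [C₀.ok > 22]
16. n3.off = 15  [C₀.ok * -1 + 37]
17. n9.key = "qz"  ["qz"]
18. n9.ok = 3  [3]
19. n10.mk = true  [terminal]
20. n9.env = true  [g.mk == true]
21. n9.off = 10  [C.ok + 7]
22. n8.wid = false  [C.env == false]
23. n8.pre = -7  [C.off - 17]
24. n8.idx = true  [C.env == true]
25. n8.env = false  [not C.env]
26. n1.mk = 14  [S.pre + a.acc - 5]
27. n11.env = "px"  [terminal]
28. n0.wid = true  [A.mk > 13]
29. n0.pre = 11  [A.mk - 3]
30. n0.idx = false  [A.mk > 14]
31. n0.env = true  [true]

11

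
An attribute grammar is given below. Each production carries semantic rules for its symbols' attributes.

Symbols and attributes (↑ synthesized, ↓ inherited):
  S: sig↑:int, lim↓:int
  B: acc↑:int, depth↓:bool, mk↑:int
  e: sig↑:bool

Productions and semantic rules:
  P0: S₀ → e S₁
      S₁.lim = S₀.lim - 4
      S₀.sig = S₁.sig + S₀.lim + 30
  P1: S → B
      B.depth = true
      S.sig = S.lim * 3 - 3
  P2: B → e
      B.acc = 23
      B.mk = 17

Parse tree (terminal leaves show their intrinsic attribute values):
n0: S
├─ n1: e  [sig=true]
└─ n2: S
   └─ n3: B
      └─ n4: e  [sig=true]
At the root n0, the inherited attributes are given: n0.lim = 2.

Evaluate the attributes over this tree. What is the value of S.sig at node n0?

23

1. n0.lim = 2  [given at root]
2. n1.sig = true  [terminal]
3. n2.lim = -2  [S₀.lim - 4]
4. n3.depth = true  [true]
5. n4.sig = true  [terminal]
6. n3.acc = 23  [23]
7. n3.mk = 17  [17]
8. n2.sig = -9  [S.lim * 3 - 3]
9. n0.sig = 23  [S₁.sig + S₀.lim + 30]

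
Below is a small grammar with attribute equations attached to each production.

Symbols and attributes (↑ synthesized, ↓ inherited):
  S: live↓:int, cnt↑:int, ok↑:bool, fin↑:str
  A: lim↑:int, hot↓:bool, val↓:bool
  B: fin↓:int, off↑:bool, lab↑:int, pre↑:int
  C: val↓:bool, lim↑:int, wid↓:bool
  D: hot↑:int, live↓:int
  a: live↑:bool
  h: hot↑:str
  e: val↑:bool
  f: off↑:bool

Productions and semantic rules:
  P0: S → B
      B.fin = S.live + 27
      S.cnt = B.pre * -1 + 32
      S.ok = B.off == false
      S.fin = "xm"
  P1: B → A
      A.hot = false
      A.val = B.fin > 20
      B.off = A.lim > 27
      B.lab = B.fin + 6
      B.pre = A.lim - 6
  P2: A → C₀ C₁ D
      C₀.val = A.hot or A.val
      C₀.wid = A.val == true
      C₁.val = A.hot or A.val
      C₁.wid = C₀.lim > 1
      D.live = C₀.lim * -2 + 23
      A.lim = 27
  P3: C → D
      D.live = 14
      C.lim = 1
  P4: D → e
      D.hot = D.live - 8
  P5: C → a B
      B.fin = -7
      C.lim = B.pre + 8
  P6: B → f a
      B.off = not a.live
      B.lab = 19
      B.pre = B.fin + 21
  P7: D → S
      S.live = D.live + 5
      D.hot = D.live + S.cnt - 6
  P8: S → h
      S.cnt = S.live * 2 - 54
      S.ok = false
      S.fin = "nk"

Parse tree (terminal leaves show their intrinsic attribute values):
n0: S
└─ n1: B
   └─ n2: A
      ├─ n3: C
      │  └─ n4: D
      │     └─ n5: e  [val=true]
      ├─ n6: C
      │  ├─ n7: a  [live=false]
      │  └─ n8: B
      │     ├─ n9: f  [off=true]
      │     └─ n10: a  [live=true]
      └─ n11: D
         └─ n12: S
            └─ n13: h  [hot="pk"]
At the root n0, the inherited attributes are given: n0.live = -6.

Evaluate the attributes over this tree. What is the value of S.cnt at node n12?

1. n0.live = -6  [given at root]
2. n1.fin = 21  [S.live + 27]
3. n2.hot = false  [false]
4. n2.val = true  [B.fin > 20]
5. n3.val = true  [A.hot or A.val]
6. n3.wid = true  [A.val == true]
7. n4.live = 14  [14]
8. n5.val = true  [terminal]
9. n4.hot = 6  [D.live - 8]
10. n3.lim = 1  [1]
11. n6.val = true  [A.hot or A.val]
12. n6.wid = false  [C₀.lim > 1]
13. n7.live = false  [terminal]
14. n8.fin = -7  [-7]
15. n9.off = true  [terminal]
16. n10.live = true  [terminal]
17. n8.off = false  [not a.live]
18. n8.lab = 19  [19]
19. n8.pre = 14  [B.fin + 21]
20. n6.lim = 22  [B.pre + 8]
21. n11.live = 21  [C₀.lim * -2 + 23]
22. n12.live = 26  [D.live + 5]
23. n13.hot = "pk"  [terminal]
24. n12.cnt = -2  [S.live * 2 - 54]
25. n12.ok = false  [false]
26. n12.fin = "nk"  ["nk"]
27. n11.hot = 13  [D.live + S.cnt - 6]
28. n2.lim = 27  [27]
29. n1.off = false  [A.lim > 27]
30. n1.lab = 27  [B.fin + 6]
31. n1.pre = 21  [A.lim - 6]
32. n0.cnt = 11  [B.pre * -1 + 32]
33. n0.ok = true  [B.off == false]
34. n0.fin = "xm"  ["xm"]

-2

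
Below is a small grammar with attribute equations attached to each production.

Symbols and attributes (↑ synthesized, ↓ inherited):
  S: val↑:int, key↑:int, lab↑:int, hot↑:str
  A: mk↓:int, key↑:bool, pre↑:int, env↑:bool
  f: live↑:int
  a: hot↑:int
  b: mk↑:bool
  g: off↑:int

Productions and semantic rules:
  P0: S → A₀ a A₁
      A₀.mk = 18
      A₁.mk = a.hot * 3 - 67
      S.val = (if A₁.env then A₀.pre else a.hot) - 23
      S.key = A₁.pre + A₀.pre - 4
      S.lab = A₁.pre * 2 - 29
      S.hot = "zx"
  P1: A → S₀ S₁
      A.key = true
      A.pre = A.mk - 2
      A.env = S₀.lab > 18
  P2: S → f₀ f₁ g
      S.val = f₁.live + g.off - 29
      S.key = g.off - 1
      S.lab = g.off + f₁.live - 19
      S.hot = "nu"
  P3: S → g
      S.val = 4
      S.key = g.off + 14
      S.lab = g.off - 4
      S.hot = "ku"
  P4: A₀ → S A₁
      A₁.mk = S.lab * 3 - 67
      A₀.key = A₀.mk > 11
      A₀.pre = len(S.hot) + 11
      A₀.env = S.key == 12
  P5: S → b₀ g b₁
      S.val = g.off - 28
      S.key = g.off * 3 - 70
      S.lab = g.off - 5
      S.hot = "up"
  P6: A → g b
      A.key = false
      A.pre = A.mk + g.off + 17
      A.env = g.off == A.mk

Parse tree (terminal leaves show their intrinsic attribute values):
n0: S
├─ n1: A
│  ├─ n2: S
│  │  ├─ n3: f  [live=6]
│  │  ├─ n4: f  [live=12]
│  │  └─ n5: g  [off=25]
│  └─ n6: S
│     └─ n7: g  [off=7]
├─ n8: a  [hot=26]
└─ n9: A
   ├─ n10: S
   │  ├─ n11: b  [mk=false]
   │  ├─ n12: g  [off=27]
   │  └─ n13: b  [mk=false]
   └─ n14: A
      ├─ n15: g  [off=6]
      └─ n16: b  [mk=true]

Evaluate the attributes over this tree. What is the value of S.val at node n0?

3

1. n1.mk = 18  [18]
2. n3.live = 6  [terminal]
3. n4.live = 12  [terminal]
4. n5.off = 25  [terminal]
5. n2.val = 8  [f₁.live + g.off - 29]
6. n2.key = 24  [g.off - 1]
7. n2.lab = 18  [g.off + f₁.live - 19]
8. n2.hot = "nu"  ["nu"]
9. n7.off = 7  [terminal]
10. n6.val = 4  [4]
11. n6.key = 21  [g.off + 14]
12. n6.lab = 3  [g.off - 4]
13. n6.hot = "ku"  ["ku"]
14. n1.key = true  [true]
15. n1.pre = 16  [A.mk - 2]
16. n1.env = false  [S₀.lab > 18]
17. n8.hot = 26  [terminal]
18. n9.mk = 11  [a.hot * 3 - 67]
19. n11.mk = false  [terminal]
20. n12.off = 27  [terminal]
21. n13.mk = false  [terminal]
22. n10.val = -1  [g.off - 28]
23. n10.key = 11  [g.off * 3 - 70]
24. n10.lab = 22  [g.off - 5]
25. n10.hot = "up"  ["up"]
26. n14.mk = -1  [S.lab * 3 - 67]
27. n15.off = 6  [terminal]
28. n16.mk = true  [terminal]
29. n14.key = false  [false]
30. n14.pre = 22  [A.mk + g.off + 17]
31. n14.env = false  [g.off == A.mk]
32. n9.key = false  [A₀.mk > 11]
33. n9.pre = 13  [len(S.hot) + 11]
34. n9.env = false  [S.key == 12]
35. n0.val = 3  [(if A₁.env then A₀.pre else a.hot) - 23]
36. n0.key = 25  [A₁.pre + A₀.pre - 4]
37. n0.lab = -3  [A₁.pre * 2 - 29]
38. n0.hot = "zx"  ["zx"]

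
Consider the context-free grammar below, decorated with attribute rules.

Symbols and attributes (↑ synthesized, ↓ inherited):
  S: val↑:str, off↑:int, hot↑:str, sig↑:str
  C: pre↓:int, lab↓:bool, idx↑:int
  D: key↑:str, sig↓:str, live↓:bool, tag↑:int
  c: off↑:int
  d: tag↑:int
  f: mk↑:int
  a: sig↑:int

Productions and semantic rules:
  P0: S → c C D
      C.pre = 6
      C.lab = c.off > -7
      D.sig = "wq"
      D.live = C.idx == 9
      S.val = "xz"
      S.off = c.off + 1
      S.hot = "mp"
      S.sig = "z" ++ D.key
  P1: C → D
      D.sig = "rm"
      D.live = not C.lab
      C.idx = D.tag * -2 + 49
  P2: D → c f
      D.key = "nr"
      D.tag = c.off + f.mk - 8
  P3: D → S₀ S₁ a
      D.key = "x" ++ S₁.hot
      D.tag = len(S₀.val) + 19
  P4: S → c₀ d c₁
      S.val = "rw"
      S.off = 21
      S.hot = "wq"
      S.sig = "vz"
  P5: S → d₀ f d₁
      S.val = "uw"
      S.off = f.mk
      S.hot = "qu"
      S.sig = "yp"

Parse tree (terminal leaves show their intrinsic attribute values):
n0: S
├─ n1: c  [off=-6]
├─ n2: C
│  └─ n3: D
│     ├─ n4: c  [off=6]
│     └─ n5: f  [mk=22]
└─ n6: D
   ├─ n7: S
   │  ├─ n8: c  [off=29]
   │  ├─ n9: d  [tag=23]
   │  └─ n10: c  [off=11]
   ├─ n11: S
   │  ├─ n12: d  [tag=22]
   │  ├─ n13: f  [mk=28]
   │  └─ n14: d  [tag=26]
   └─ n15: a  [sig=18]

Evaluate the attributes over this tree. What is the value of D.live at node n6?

1. n1.off = -6  [terminal]
2. n2.pre = 6  [6]
3. n2.lab = true  [c.off > -7]
4. n3.sig = "rm"  ["rm"]
5. n3.live = false  [not C.lab]
6. n4.off = 6  [terminal]
7. n5.mk = 22  [terminal]
8. n3.key = "nr"  ["nr"]
9. n3.tag = 20  [c.off + f.mk - 8]
10. n2.idx = 9  [D.tag * -2 + 49]
11. n6.sig = "wq"  ["wq"]
12. n6.live = true  [C.idx == 9]
13. n8.off = 29  [terminal]
14. n9.tag = 23  [terminal]
15. n10.off = 11  [terminal]
16. n7.val = "rw"  ["rw"]
17. n7.off = 21  [21]
18. n7.hot = "wq"  ["wq"]
19. n7.sig = "vz"  ["vz"]
20. n12.tag = 22  [terminal]
21. n13.mk = 28  [terminal]
22. n14.tag = 26  [terminal]
23. n11.val = "uw"  ["uw"]
24. n11.off = 28  [f.mk]
25. n11.hot = "qu"  ["qu"]
26. n11.sig = "yp"  ["yp"]
27. n15.sig = 18  [terminal]
28. n6.key = "xqu"  ["x" ++ S₁.hot]
29. n6.tag = 21  [len(S₀.val) + 19]
30. n0.val = "xz"  ["xz"]
31. n0.off = -5  [c.off + 1]
32. n0.hot = "mp"  ["mp"]
33. n0.sig = "zxqu"  ["z" ++ D.key]

true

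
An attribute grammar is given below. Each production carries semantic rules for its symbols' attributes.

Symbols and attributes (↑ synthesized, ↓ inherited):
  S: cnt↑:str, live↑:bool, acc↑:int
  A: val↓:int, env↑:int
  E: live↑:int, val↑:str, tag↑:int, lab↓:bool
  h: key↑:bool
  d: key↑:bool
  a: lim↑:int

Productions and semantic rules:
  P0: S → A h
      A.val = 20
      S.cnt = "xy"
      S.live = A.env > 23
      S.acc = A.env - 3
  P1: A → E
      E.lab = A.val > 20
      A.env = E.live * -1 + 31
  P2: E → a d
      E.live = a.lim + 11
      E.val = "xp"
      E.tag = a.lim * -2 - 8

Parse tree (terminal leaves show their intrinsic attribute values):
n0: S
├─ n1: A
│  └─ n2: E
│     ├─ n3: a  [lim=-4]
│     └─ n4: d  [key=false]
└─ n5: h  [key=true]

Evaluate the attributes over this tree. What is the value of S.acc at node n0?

1. n1.val = 20  [20]
2. n2.lab = false  [A.val > 20]
3. n3.lim = -4  [terminal]
4. n4.key = false  [terminal]
5. n2.live = 7  [a.lim + 11]
6. n2.val = "xp"  ["xp"]
7. n2.tag = 0  [a.lim * -2 - 8]
8. n1.env = 24  [E.live * -1 + 31]
9. n5.key = true  [terminal]
10. n0.cnt = "xy"  ["xy"]
11. n0.live = true  [A.env > 23]
12. n0.acc = 21  [A.env - 3]

21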